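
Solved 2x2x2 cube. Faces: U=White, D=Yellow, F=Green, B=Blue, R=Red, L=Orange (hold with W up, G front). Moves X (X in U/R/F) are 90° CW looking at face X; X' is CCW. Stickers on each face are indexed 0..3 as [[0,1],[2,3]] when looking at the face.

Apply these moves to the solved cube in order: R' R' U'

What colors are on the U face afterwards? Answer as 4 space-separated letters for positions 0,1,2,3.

Answer: Y Y W W

Derivation:
After move 1 (R'): R=RRRR U=WBWB F=GWGW D=YGYG B=YBYB
After move 2 (R'): R=RRRR U=WYWY F=GBGB D=YWYW B=GBGB
After move 3 (U'): U=YYWW F=OOGB R=GBRR B=RRGB L=GBOO
Query: U face = YYWW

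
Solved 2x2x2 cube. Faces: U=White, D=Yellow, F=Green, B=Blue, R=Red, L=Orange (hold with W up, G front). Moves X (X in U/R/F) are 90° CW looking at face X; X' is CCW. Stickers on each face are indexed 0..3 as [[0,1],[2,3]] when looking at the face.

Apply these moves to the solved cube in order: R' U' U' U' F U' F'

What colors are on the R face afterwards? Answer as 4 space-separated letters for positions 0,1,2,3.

After move 1 (R'): R=RRRR U=WBWB F=GWGW D=YGYG B=YBYB
After move 2 (U'): U=BBWW F=OOGW R=GWRR B=RRYB L=YBOO
After move 3 (U'): U=BWBW F=YBGW R=OORR B=GWYB L=RROO
After move 4 (U'): U=WWBB F=RRGW R=YBRR B=OOYB L=GWOO
After move 5 (F): F=GRWR U=WWOW R=BBBR D=RYYG L=GYOG
After move 6 (U'): U=WWWO F=GYWR R=GRBR B=BBYB L=OOOG
After move 7 (F'): F=YRGW U=WWGB R=YRRR D=OGYG L=OOOW
Query: R face = YRRR

Answer: Y R R R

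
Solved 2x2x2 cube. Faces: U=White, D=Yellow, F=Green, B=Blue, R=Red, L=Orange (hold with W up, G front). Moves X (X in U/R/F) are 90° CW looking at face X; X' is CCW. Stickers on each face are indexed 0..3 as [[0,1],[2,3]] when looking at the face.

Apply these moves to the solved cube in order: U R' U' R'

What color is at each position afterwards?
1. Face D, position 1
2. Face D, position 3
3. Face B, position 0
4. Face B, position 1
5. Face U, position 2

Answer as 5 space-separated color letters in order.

After move 1 (U): U=WWWW F=RRGG R=BBRR B=OOBB L=GGOO
After move 2 (R'): R=BRBR U=WBWO F=RWGW D=YRYG B=YOYB
After move 3 (U'): U=BOWW F=GGGW R=RWBR B=BRYB L=YOOO
After move 4 (R'): R=WRRB U=BYWB F=GOGW D=YGYW B=GRRB
Query 1: D[1] = G
Query 2: D[3] = W
Query 3: B[0] = G
Query 4: B[1] = R
Query 5: U[2] = W

Answer: G W G R W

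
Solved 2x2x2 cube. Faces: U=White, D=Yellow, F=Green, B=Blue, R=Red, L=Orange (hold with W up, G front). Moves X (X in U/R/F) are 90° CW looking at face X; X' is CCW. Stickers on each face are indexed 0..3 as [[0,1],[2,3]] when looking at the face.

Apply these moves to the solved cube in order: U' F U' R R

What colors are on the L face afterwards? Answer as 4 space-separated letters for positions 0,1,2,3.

Answer: R R O Y

Derivation:
After move 1 (U'): U=WWWW F=OOGG R=GGRR B=RRBB L=BBOO
After move 2 (F): F=GOGO U=WWOB R=WGWR D=RGYY L=BYOY
After move 3 (U'): U=WBWO F=BYGO R=GOWR B=WGBB L=RROY
After move 4 (R): R=WGRO U=WYWO F=BGGY D=RBYW B=OGBB
After move 5 (R): R=RWOG U=WGWY F=BBGW D=RBYO B=OGYB
Query: L face = RROY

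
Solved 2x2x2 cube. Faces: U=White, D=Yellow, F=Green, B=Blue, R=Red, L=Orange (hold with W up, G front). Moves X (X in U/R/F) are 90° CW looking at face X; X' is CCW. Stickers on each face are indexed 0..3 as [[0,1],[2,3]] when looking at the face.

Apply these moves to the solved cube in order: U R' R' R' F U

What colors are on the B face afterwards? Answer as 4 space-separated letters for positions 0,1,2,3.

After move 1 (U): U=WWWW F=RRGG R=BBRR B=OOBB L=GGOO
After move 2 (R'): R=BRBR U=WBWO F=RWGW D=YRYG B=YOYB
After move 3 (R'): R=RRBB U=WYWY F=RBGO D=YWYW B=GORB
After move 4 (R'): R=RBRB U=WRWG F=RYGY D=YBYO B=WOWB
After move 5 (F): F=GRYY U=WROG R=WBGB D=RRYO L=GYOB
After move 6 (U): U=OWGR F=WBYY R=WOGB B=GYWB L=GROB
Query: B face = GYWB

Answer: G Y W B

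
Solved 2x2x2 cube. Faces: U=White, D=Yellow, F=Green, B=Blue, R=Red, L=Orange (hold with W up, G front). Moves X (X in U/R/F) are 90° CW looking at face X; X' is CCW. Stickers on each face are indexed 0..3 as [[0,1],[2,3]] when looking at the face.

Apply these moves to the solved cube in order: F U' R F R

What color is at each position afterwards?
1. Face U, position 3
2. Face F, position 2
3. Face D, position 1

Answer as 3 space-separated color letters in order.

After move 1 (F): F=GGGG U=WWOO R=WRWR D=RRYY L=OYOY
After move 2 (U'): U=WOWO F=OYGG R=GGWR B=WRBB L=BBOY
After move 3 (R): R=WGRG U=WYWG F=ORGY D=RBYW B=OROB
After move 4 (F): F=GOYR U=WYYB R=WGGG D=RWYW L=BROB
After move 5 (R): R=GWGG U=WOYR F=GWYW D=ROYO B=BRYB
Query 1: U[3] = R
Query 2: F[2] = Y
Query 3: D[1] = O

Answer: R Y O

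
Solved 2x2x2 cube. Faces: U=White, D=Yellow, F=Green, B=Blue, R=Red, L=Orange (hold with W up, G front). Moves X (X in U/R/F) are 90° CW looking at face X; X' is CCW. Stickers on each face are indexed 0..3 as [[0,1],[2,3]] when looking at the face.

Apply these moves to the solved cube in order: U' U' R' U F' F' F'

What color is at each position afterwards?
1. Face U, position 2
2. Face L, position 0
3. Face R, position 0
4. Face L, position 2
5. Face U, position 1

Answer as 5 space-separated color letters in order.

After move 1 (U'): U=WWWW F=OOGG R=GGRR B=RRBB L=BBOO
After move 2 (U'): U=WWWW F=BBGG R=OORR B=GGBB L=RROO
After move 3 (R'): R=OROR U=WBWG F=BWGW D=YBYG B=YGYB
After move 4 (U): U=WWGB F=ORGW R=YGOR B=RRYB L=BWOO
After move 5 (F'): F=RWOG U=WWYO R=BGYR D=WOYG L=BBOG
After move 6 (F'): F=WGRO U=WWBY R=OGWR D=BGYG L=BOOY
After move 7 (F'): F=GOWR U=WWOW R=GGBR D=OYYG L=BYOB
Query 1: U[2] = O
Query 2: L[0] = B
Query 3: R[0] = G
Query 4: L[2] = O
Query 5: U[1] = W

Answer: O B G O W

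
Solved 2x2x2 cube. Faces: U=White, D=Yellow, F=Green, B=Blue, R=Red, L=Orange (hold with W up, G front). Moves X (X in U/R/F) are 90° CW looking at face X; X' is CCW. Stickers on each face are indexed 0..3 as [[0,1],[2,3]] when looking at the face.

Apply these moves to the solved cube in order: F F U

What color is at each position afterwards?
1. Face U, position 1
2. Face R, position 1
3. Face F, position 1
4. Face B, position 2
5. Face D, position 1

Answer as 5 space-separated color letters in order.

Answer: W B R B W

Derivation:
After move 1 (F): F=GGGG U=WWOO R=WRWR D=RRYY L=OYOY
After move 2 (F): F=GGGG U=WWYY R=OROR D=WWYY L=OROR
After move 3 (U): U=YWYW F=ORGG R=BBOR B=ORBB L=GGOR
Query 1: U[1] = W
Query 2: R[1] = B
Query 3: F[1] = R
Query 4: B[2] = B
Query 5: D[1] = W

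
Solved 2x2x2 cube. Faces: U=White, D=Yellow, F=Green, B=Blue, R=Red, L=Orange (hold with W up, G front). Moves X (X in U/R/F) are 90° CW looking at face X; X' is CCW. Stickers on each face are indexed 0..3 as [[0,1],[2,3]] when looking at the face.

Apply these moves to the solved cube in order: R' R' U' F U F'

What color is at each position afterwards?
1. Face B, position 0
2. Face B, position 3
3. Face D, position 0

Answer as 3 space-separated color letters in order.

Answer: G B O

Derivation:
After move 1 (R'): R=RRRR U=WBWB F=GWGW D=YGYG B=YBYB
After move 2 (R'): R=RRRR U=WYWY F=GBGB D=YWYW B=GBGB
After move 3 (U'): U=YYWW F=OOGB R=GBRR B=RRGB L=GBOO
After move 4 (F): F=GOBO U=YYOB R=WBWR D=RGYW L=GYOW
After move 5 (U): U=OYBY F=WBBO R=RRWR B=GYGB L=GOOW
After move 6 (F'): F=BOWB U=OYRW R=GRRR D=OWYW L=GYOB
Query 1: B[0] = G
Query 2: B[3] = B
Query 3: D[0] = O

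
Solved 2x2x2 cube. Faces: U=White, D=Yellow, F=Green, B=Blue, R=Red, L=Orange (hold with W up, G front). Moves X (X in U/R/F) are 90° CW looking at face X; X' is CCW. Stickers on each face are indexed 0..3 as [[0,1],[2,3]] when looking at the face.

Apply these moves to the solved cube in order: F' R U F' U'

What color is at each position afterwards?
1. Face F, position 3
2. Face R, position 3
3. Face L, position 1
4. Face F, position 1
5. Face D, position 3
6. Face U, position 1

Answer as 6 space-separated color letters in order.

Answer: G R W G B R

Derivation:
After move 1 (F'): F=GGGG U=WWRR R=YRYR D=OOYY L=OWOW
After move 2 (R): R=YYRR U=WGRG F=GOGY D=OBYB B=RBWB
After move 3 (U): U=RWGG F=YYGY R=RBRR B=OWWB L=GOOW
After move 4 (F'): F=YYYG U=RWRR R=BBOR D=OWYB L=GGOG
After move 5 (U'): U=WRRR F=GGYG R=YYOR B=BBWB L=OWOG
Query 1: F[3] = G
Query 2: R[3] = R
Query 3: L[1] = W
Query 4: F[1] = G
Query 5: D[3] = B
Query 6: U[1] = R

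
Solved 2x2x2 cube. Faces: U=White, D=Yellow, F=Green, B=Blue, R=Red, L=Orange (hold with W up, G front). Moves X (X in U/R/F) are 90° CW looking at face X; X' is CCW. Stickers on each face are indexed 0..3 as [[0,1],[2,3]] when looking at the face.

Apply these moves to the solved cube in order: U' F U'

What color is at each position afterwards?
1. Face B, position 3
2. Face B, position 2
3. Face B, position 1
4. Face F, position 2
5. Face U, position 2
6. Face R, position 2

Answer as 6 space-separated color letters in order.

Answer: B B G G W W

Derivation:
After move 1 (U'): U=WWWW F=OOGG R=GGRR B=RRBB L=BBOO
After move 2 (F): F=GOGO U=WWOB R=WGWR D=RGYY L=BYOY
After move 3 (U'): U=WBWO F=BYGO R=GOWR B=WGBB L=RROY
Query 1: B[3] = B
Query 2: B[2] = B
Query 3: B[1] = G
Query 4: F[2] = G
Query 5: U[2] = W
Query 6: R[2] = W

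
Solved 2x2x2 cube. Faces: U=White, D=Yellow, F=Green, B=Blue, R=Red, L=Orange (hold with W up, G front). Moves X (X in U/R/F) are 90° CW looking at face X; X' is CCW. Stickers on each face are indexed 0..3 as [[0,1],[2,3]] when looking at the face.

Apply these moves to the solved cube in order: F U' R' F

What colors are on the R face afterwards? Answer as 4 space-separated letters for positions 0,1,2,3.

Answer: W R W W

Derivation:
After move 1 (F): F=GGGG U=WWOO R=WRWR D=RRYY L=OYOY
After move 2 (U'): U=WOWO F=OYGG R=GGWR B=WRBB L=BBOY
After move 3 (R'): R=GRGW U=WBWW F=OOGO D=RYYG B=YRRB
After move 4 (F): F=GOOO U=WBYB R=WRWW D=GGYG L=BROY
Query: R face = WRWW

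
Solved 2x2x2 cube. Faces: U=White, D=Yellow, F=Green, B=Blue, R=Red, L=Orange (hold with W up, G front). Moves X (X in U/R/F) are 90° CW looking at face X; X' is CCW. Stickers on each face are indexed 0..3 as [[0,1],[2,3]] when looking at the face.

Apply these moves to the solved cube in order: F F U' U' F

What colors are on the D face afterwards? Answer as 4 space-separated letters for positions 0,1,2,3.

Answer: O O Y Y

Derivation:
After move 1 (F): F=GGGG U=WWOO R=WRWR D=RRYY L=OYOY
After move 2 (F): F=GGGG U=WWYY R=OROR D=WWYY L=OROR
After move 3 (U'): U=WYWY F=ORGG R=GGOR B=ORBB L=BBOR
After move 4 (U'): U=YYWW F=BBGG R=OROR B=GGBB L=OROR
After move 5 (F): F=GBGB U=YYRR R=WRWR D=OOYY L=OWOW
Query: D face = OOYY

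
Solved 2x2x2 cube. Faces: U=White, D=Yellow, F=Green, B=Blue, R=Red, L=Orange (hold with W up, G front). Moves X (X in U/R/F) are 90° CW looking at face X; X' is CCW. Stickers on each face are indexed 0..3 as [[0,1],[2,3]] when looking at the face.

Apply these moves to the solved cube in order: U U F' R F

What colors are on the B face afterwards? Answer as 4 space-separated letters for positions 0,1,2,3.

After move 1 (U): U=WWWW F=RRGG R=BBRR B=OOBB L=GGOO
After move 2 (U): U=WWWW F=BBGG R=OORR B=GGBB L=RROO
After move 3 (F'): F=BGBG U=WWOR R=YOYR D=ROYY L=RWOW
After move 4 (R): R=YYRO U=WGOG F=BOBY D=RBYG B=RGWB
After move 5 (F): F=BBYO U=WGWW R=OYGO D=RYYG L=RROB
Query: B face = RGWB

Answer: R G W B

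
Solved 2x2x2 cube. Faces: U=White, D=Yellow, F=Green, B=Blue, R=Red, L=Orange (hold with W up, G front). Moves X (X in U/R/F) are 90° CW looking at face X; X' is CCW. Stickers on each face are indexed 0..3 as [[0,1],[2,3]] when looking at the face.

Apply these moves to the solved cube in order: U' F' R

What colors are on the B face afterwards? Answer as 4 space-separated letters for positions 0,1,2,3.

After move 1 (U'): U=WWWW F=OOGG R=GGRR B=RRBB L=BBOO
After move 2 (F'): F=OGOG U=WWGR R=YGYR D=BOYY L=BWOW
After move 3 (R): R=YYRG U=WGGG F=OOOY D=BBYR B=RRWB
Query: B face = RRWB

Answer: R R W B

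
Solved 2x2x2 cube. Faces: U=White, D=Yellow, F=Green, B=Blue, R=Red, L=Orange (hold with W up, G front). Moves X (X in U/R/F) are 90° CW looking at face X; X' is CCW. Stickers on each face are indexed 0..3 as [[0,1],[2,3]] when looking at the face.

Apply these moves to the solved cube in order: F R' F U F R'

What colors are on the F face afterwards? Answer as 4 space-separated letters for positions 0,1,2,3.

After move 1 (F): F=GGGG U=WWOO R=WRWR D=RRYY L=OYOY
After move 2 (R'): R=RRWW U=WBOB F=GWGO D=RGYG B=YBRB
After move 3 (F): F=GGOW U=WBYY R=ORBW D=WRYG L=OROG
After move 4 (U): U=YWYB F=OROW R=YBBW B=ORRB L=GGOG
After move 5 (F): F=OOWR U=YWGG R=YBBW D=BYYG L=GWOR
After move 6 (R'): R=BWYB U=YRGO F=OWWG D=BOYR B=GRYB
Query: F face = OWWG

Answer: O W W G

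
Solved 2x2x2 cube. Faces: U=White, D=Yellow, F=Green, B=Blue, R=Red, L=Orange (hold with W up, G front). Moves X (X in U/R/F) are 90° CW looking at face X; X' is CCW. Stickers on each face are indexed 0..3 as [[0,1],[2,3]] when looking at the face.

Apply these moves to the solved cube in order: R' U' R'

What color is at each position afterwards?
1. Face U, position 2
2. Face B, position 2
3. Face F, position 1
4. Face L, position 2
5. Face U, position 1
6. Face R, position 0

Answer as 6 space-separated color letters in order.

Answer: W G B O Y W

Derivation:
After move 1 (R'): R=RRRR U=WBWB F=GWGW D=YGYG B=YBYB
After move 2 (U'): U=BBWW F=OOGW R=GWRR B=RRYB L=YBOO
After move 3 (R'): R=WRGR U=BYWR F=OBGW D=YOYW B=GRGB
Query 1: U[2] = W
Query 2: B[2] = G
Query 3: F[1] = B
Query 4: L[2] = O
Query 5: U[1] = Y
Query 6: R[0] = W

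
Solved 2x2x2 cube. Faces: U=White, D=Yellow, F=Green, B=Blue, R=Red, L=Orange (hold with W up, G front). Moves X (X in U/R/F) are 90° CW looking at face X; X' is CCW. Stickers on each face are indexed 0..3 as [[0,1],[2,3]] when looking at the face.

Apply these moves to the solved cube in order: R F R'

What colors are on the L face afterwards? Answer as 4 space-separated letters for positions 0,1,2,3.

Answer: O Y O B

Derivation:
After move 1 (R): R=RRRR U=WGWG F=GYGY D=YBYB B=WBWB
After move 2 (F): F=GGYY U=WGOO R=WRGR D=RRYB L=OYOB
After move 3 (R'): R=RRWG U=WWOW F=GGYO D=RGYY B=BBRB
Query: L face = OYOB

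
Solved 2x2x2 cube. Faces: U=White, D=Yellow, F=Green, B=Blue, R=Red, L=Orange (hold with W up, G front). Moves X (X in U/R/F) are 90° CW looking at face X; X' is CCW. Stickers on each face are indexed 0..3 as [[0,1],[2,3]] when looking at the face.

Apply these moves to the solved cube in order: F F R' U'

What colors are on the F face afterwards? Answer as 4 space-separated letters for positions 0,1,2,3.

After move 1 (F): F=GGGG U=WWOO R=WRWR D=RRYY L=OYOY
After move 2 (F): F=GGGG U=WWYY R=OROR D=WWYY L=OROR
After move 3 (R'): R=RROO U=WBYB F=GWGY D=WGYG B=YBWB
After move 4 (U'): U=BBWY F=ORGY R=GWOO B=RRWB L=YBOR
Query: F face = ORGY

Answer: O R G Y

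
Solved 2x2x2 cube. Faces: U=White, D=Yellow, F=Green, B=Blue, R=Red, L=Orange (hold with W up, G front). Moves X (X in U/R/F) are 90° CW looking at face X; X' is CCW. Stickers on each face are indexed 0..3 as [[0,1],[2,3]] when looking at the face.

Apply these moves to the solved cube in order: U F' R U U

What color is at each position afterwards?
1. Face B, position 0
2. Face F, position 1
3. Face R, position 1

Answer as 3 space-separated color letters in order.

Answer: R O W

Derivation:
After move 1 (U): U=WWWW F=RRGG R=BBRR B=OOBB L=GGOO
After move 2 (F'): F=RGRG U=WWBR R=YBYR D=GOYY L=GWOW
After move 3 (R): R=YYRB U=WGBG F=RORY D=GBYO B=ROWB
After move 4 (U): U=BWGG F=YYRY R=RORB B=GWWB L=ROOW
After move 5 (U): U=GBGW F=RORY R=GWRB B=ROWB L=YYOW
Query 1: B[0] = R
Query 2: F[1] = O
Query 3: R[1] = W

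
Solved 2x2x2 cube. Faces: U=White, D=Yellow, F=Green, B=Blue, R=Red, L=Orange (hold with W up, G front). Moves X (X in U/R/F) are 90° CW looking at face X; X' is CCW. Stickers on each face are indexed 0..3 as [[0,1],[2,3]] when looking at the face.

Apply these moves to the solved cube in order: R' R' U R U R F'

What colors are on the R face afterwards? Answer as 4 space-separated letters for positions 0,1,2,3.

After move 1 (R'): R=RRRR U=WBWB F=GWGW D=YGYG B=YBYB
After move 2 (R'): R=RRRR U=WYWY F=GBGB D=YWYW B=GBGB
After move 3 (U): U=WWYY F=RRGB R=GBRR B=OOGB L=GBOO
After move 4 (R): R=RGRB U=WRYB F=RWGW D=YGYO B=YOWB
After move 5 (U): U=YWBR F=RGGW R=YORB B=GBWB L=RWOO
After move 6 (R): R=RYBO U=YGBW F=RGGO D=YWYG B=RBWB
After move 7 (F'): F=GORG U=YGRB R=WYYO D=WOYG L=RWOB
Query: R face = WYYO

Answer: W Y Y O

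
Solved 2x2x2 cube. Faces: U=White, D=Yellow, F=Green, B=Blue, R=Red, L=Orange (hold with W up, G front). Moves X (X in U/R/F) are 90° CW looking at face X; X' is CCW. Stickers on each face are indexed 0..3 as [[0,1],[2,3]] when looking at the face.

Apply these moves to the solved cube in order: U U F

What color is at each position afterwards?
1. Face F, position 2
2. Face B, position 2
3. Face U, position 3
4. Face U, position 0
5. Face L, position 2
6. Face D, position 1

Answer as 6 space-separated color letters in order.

Answer: G B R W O O

Derivation:
After move 1 (U): U=WWWW F=RRGG R=BBRR B=OOBB L=GGOO
After move 2 (U): U=WWWW F=BBGG R=OORR B=GGBB L=RROO
After move 3 (F): F=GBGB U=WWOR R=WOWR D=ROYY L=RYOY
Query 1: F[2] = G
Query 2: B[2] = B
Query 3: U[3] = R
Query 4: U[0] = W
Query 5: L[2] = O
Query 6: D[1] = O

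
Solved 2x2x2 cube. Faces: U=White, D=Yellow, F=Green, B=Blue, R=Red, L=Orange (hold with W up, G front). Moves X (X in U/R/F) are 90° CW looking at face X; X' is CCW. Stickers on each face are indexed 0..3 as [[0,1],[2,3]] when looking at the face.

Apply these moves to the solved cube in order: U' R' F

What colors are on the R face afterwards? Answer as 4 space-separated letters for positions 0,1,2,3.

After move 1 (U'): U=WWWW F=OOGG R=GGRR B=RRBB L=BBOO
After move 2 (R'): R=GRGR U=WBWR F=OWGW D=YOYG B=YRYB
After move 3 (F): F=GOWW U=WBOB R=WRRR D=GGYG L=BYOO
Query: R face = WRRR

Answer: W R R R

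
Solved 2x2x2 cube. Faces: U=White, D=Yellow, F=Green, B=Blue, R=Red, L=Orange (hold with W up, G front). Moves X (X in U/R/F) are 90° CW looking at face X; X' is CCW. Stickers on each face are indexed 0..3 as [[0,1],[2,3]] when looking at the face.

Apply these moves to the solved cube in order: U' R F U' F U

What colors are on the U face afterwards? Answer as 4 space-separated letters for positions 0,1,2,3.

Answer: B O R B

Derivation:
After move 1 (U'): U=WWWW F=OOGG R=GGRR B=RRBB L=BBOO
After move 2 (R): R=RGRG U=WOWG F=OYGY D=YBYR B=WRWB
After move 3 (F): F=GOYY U=WOOB R=WGGG D=RRYR L=BYOB
After move 4 (U'): U=OBWO F=BYYY R=GOGG B=WGWB L=WROB
After move 5 (F): F=YBYY U=OBBR R=WOOG D=GGYR L=WROR
After move 6 (U): U=BORB F=WOYY R=WGOG B=WRWB L=YBOR
Query: U face = BORB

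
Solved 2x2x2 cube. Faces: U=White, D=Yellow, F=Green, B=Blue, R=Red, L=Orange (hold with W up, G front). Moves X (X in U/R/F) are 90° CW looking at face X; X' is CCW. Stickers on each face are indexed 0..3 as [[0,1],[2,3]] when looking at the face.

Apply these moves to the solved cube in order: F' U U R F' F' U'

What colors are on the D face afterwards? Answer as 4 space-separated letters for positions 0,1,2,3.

After move 1 (F'): F=GGGG U=WWRR R=YRYR D=OOYY L=OWOW
After move 2 (U): U=RWRW F=YRGG R=BBYR B=OWBB L=GGOW
After move 3 (U): U=RRWW F=BBGG R=OWYR B=GGBB L=YROW
After move 4 (R): R=YORW U=RBWG F=BOGY D=OBYG B=WGRB
After move 5 (F'): F=OYBG U=RBYR R=BOOW D=RWYG L=YGOW
After move 6 (F'): F=YGOB U=RBBO R=WORW D=GWYG L=YROY
After move 7 (U'): U=BORB F=YROB R=YGRW B=WORB L=WGOY
Query: D face = GWYG

Answer: G W Y G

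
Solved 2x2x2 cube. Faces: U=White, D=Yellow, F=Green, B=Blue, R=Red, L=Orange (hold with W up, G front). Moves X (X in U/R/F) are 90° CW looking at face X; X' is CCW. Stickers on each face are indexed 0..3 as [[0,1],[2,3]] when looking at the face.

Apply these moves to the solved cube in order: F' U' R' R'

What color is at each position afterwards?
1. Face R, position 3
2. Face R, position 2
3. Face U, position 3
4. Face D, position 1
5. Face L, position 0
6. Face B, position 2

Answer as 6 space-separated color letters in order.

Answer: G G Y R B W

Derivation:
After move 1 (F'): F=GGGG U=WWRR R=YRYR D=OOYY L=OWOW
After move 2 (U'): U=WRWR F=OWGG R=GGYR B=YRBB L=BBOW
After move 3 (R'): R=GRGY U=WBWY F=ORGR D=OWYG B=YROB
After move 4 (R'): R=RYGG U=WOWY F=OBGY D=ORYR B=GRWB
Query 1: R[3] = G
Query 2: R[2] = G
Query 3: U[3] = Y
Query 4: D[1] = R
Query 5: L[0] = B
Query 6: B[2] = W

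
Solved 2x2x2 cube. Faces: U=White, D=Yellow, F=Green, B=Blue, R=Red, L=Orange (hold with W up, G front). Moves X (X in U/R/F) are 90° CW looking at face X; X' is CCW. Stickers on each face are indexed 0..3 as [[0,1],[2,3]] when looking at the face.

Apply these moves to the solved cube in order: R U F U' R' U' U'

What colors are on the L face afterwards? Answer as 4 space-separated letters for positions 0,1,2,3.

After move 1 (R): R=RRRR U=WGWG F=GYGY D=YBYB B=WBWB
After move 2 (U): U=WWGG F=RRGY R=WBRR B=OOWB L=GYOO
After move 3 (F): F=GRYR U=WWOY R=GBGR D=RWYB L=GYOB
After move 4 (U'): U=WYWO F=GYYR R=GRGR B=GBWB L=OOOB
After move 5 (R'): R=RRGG U=WWWG F=GYYO D=RYYR B=BBWB
After move 6 (U'): U=WGWW F=OOYO R=GYGG B=RRWB L=BBOB
After move 7 (U'): U=GWWW F=BBYO R=OOGG B=GYWB L=RROB
Query: L face = RROB

Answer: R R O B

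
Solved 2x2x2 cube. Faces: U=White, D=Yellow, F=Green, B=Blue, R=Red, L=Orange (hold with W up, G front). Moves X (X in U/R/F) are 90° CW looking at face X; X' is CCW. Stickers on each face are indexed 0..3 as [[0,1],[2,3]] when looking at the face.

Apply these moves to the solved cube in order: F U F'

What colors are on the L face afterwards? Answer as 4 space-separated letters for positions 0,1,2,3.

Answer: G W O O

Derivation:
After move 1 (F): F=GGGG U=WWOO R=WRWR D=RRYY L=OYOY
After move 2 (U): U=OWOW F=WRGG R=BBWR B=OYBB L=GGOY
After move 3 (F'): F=RGWG U=OWBW R=RBRR D=GYYY L=GWOO
Query: L face = GWOO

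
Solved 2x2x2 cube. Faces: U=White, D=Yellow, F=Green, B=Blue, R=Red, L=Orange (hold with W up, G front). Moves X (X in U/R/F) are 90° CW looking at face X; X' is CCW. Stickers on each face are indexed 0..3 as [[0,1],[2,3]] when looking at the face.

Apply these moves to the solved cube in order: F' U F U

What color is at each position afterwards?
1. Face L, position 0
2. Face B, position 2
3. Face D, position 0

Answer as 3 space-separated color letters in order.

After move 1 (F'): F=GGGG U=WWRR R=YRYR D=OOYY L=OWOW
After move 2 (U): U=RWRW F=YRGG R=BBYR B=OWBB L=GGOW
After move 3 (F): F=GYGR U=RWWG R=RBWR D=YBYY L=GOOO
After move 4 (U): U=WRGW F=RBGR R=OWWR B=GOBB L=GYOO
Query 1: L[0] = G
Query 2: B[2] = B
Query 3: D[0] = Y

Answer: G B Y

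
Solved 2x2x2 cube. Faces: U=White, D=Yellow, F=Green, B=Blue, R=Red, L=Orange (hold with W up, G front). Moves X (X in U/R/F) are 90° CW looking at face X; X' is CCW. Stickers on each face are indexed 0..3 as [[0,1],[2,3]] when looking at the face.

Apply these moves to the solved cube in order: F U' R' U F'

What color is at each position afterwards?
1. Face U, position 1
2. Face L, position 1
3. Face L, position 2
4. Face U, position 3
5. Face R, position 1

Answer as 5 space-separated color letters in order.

After move 1 (F): F=GGGG U=WWOO R=WRWR D=RRYY L=OYOY
After move 2 (U'): U=WOWO F=OYGG R=GGWR B=WRBB L=BBOY
After move 3 (R'): R=GRGW U=WBWW F=OOGO D=RYYG B=YRRB
After move 4 (U): U=WWWB F=GRGO R=YRGW B=BBRB L=OOOY
After move 5 (F'): F=ROGG U=WWYG R=YRRW D=OYYG L=OBOW
Query 1: U[1] = W
Query 2: L[1] = B
Query 3: L[2] = O
Query 4: U[3] = G
Query 5: R[1] = R

Answer: W B O G R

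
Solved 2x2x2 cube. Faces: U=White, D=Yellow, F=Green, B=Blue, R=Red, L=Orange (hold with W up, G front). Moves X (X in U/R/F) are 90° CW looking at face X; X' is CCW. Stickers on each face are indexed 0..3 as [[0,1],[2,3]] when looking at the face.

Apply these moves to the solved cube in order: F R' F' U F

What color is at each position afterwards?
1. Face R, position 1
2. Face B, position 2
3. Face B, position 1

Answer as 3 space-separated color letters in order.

Answer: B R B

Derivation:
After move 1 (F): F=GGGG U=WWOO R=WRWR D=RRYY L=OYOY
After move 2 (R'): R=RRWW U=WBOB F=GWGO D=RGYG B=YBRB
After move 3 (F'): F=WOGG U=WBRW R=GRRW D=YYYG L=OBOO
After move 4 (U): U=RWWB F=GRGG R=YBRW B=OBRB L=WOOO
After move 5 (F): F=GGGR U=RWOO R=WBBW D=RYYG L=WYOY
Query 1: R[1] = B
Query 2: B[2] = R
Query 3: B[1] = B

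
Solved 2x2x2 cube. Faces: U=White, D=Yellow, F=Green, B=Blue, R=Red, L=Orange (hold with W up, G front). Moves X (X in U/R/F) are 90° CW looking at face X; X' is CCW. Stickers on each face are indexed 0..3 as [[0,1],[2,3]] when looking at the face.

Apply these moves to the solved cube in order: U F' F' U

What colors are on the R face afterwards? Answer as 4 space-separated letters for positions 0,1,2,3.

After move 1 (U): U=WWWW F=RRGG R=BBRR B=OOBB L=GGOO
After move 2 (F'): F=RGRG U=WWBR R=YBYR D=GOYY L=GWOW
After move 3 (F'): F=GGRR U=WWYY R=OBGR D=WWYY L=GROB
After move 4 (U): U=YWYW F=OBRR R=OOGR B=GRBB L=GGOB
Query: R face = OOGR

Answer: O O G R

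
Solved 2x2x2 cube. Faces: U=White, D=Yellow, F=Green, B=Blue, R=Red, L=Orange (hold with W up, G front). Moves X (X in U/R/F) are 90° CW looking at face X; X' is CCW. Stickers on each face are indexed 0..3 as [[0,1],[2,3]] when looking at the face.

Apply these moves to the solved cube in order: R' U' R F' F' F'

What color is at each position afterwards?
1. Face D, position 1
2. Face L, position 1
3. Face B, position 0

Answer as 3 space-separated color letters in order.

After move 1 (R'): R=RRRR U=WBWB F=GWGW D=YGYG B=YBYB
After move 2 (U'): U=BBWW F=OOGW R=GWRR B=RRYB L=YBOO
After move 3 (R): R=RGRW U=BOWW F=OGGG D=YYYR B=WRBB
After move 4 (F'): F=GGOG U=BORR R=YGYW D=BOYR L=YWOW
After move 5 (F'): F=GGGO U=BOYY R=OGBW D=WWYR L=YROR
After move 6 (F'): F=GOGG U=BOOB R=WGWW D=RRYR L=YYOY
Query 1: D[1] = R
Query 2: L[1] = Y
Query 3: B[0] = W

Answer: R Y W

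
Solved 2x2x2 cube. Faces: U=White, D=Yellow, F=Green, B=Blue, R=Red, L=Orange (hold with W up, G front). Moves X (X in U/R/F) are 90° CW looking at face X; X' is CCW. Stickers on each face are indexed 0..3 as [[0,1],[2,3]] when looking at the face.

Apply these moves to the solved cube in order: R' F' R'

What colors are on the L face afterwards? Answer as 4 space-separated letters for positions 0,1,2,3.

After move 1 (R'): R=RRRR U=WBWB F=GWGW D=YGYG B=YBYB
After move 2 (F'): F=WWGG U=WBRR R=GRYR D=OOYG L=OBOW
After move 3 (R'): R=RRGY U=WYRY F=WBGR D=OWYG B=GBOB
Query: L face = OBOW

Answer: O B O W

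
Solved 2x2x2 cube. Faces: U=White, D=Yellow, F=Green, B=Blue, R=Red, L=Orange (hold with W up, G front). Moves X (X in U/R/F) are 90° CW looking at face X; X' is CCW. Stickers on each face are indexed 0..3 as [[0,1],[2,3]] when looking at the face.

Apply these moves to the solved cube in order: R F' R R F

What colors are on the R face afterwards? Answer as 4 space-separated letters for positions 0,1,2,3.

Answer: R Y B B

Derivation:
After move 1 (R): R=RRRR U=WGWG F=GYGY D=YBYB B=WBWB
After move 2 (F'): F=YYGG U=WGRR R=BRYR D=OOYB L=OGOW
After move 3 (R): R=YBRR U=WYRG F=YOGB D=OWYW B=RBGB
After move 4 (R): R=RYRB U=WORB F=YWGW D=OGYR B=GBYB
After move 5 (F): F=GYWW U=WOWG R=RYBB D=RRYR L=OOOG
Query: R face = RYBB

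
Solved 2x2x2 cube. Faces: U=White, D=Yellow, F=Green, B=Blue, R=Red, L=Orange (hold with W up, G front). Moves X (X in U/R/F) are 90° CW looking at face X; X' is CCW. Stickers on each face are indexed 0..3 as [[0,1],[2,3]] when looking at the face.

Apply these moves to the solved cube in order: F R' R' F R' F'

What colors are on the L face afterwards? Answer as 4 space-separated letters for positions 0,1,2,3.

After move 1 (F): F=GGGG U=WWOO R=WRWR D=RRYY L=OYOY
After move 2 (R'): R=RRWW U=WBOB F=GWGO D=RGYG B=YBRB
After move 3 (R'): R=RWRW U=WROY F=GBGB D=RWYO B=GBGB
After move 4 (F): F=GGBB U=WRYY R=OWYW D=RRYO L=OROW
After move 5 (R'): R=WWOY U=WGYG F=GRBY D=RGYB B=OBRB
After move 6 (F'): F=RYGB U=WGWO R=GWRY D=RWYB L=OGOY
Query: L face = OGOY

Answer: O G O Y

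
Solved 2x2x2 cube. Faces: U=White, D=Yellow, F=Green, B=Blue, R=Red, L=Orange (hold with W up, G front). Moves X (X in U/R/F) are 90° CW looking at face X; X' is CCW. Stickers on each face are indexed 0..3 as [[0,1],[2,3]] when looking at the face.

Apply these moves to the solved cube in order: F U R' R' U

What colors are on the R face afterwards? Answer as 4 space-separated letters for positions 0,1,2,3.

Answer: G Y B B

Derivation:
After move 1 (F): F=GGGG U=WWOO R=WRWR D=RRYY L=OYOY
After move 2 (U): U=OWOW F=WRGG R=BBWR B=OYBB L=GGOY
After move 3 (R'): R=BRBW U=OBOO F=WWGW D=RRYG B=YYRB
After move 4 (R'): R=RWBB U=OROY F=WBGO D=RWYW B=GYRB
After move 5 (U): U=OOYR F=RWGO R=GYBB B=GGRB L=WBOY
Query: R face = GYBB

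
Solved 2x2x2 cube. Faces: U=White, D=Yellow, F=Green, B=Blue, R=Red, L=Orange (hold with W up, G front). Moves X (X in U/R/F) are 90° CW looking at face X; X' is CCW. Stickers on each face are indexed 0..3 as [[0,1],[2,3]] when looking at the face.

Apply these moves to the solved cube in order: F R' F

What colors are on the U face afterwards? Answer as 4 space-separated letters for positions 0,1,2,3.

After move 1 (F): F=GGGG U=WWOO R=WRWR D=RRYY L=OYOY
After move 2 (R'): R=RRWW U=WBOB F=GWGO D=RGYG B=YBRB
After move 3 (F): F=GGOW U=WBYY R=ORBW D=WRYG L=OROG
Query: U face = WBYY

Answer: W B Y Y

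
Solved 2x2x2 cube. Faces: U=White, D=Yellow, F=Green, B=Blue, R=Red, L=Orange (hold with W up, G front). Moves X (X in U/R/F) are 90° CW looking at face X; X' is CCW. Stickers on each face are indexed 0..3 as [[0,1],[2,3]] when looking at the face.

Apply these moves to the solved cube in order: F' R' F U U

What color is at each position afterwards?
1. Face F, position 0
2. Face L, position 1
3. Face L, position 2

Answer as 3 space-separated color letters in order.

Answer: Y R O

Derivation:
After move 1 (F'): F=GGGG U=WWRR R=YRYR D=OOYY L=OWOW
After move 2 (R'): R=RRYY U=WBRB F=GWGR D=OGYG B=YBOB
After move 3 (F): F=GGRW U=WBWW R=RRBY D=YRYG L=OOOG
After move 4 (U): U=WWWB F=RRRW R=YBBY B=OOOB L=GGOG
After move 5 (U): U=WWBW F=YBRW R=OOBY B=GGOB L=RROG
Query 1: F[0] = Y
Query 2: L[1] = R
Query 3: L[2] = O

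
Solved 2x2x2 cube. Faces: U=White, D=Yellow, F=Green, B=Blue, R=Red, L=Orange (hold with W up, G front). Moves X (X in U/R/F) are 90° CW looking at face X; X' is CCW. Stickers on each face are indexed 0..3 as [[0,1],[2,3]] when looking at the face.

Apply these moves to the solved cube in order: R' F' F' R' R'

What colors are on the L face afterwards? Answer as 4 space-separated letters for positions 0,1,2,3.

After move 1 (R'): R=RRRR U=WBWB F=GWGW D=YGYG B=YBYB
After move 2 (F'): F=WWGG U=WBRR R=GRYR D=OOYG L=OBOW
After move 3 (F'): F=WGWG U=WBGY R=OROR D=BWYG L=OROR
After move 4 (R'): R=RROO U=WYGY F=WBWY D=BGYG B=GBWB
After move 5 (R'): R=RORO U=WWGG F=WYWY D=BBYY B=GBGB
Query: L face = OROR

Answer: O R O R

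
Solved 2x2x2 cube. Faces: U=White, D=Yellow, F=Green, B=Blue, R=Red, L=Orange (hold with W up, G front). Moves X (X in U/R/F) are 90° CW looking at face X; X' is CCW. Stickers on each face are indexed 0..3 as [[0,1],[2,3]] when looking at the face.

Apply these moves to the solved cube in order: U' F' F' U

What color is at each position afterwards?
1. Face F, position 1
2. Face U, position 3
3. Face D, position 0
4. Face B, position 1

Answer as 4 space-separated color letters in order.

Answer: G W W R

Derivation:
After move 1 (U'): U=WWWW F=OOGG R=GGRR B=RRBB L=BBOO
After move 2 (F'): F=OGOG U=WWGR R=YGYR D=BOYY L=BWOW
After move 3 (F'): F=GGOO U=WWYY R=OGBR D=WWYY L=BROG
After move 4 (U): U=YWYW F=OGOO R=RRBR B=BRBB L=GGOG
Query 1: F[1] = G
Query 2: U[3] = W
Query 3: D[0] = W
Query 4: B[1] = R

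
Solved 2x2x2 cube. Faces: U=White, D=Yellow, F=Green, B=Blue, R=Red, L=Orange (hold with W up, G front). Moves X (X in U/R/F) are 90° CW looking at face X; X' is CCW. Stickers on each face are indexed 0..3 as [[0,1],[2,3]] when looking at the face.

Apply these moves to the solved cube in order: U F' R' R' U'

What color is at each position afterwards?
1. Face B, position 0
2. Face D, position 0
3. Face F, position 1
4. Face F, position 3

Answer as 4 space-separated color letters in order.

Answer: R G W O

Derivation:
After move 1 (U): U=WWWW F=RRGG R=BBRR B=OOBB L=GGOO
After move 2 (F'): F=RGRG U=WWBR R=YBYR D=GOYY L=GWOW
After move 3 (R'): R=BRYY U=WBBO F=RWRR D=GGYG B=YOOB
After move 4 (R'): R=RYBY U=WOBY F=RBRO D=GWYR B=GOGB
After move 5 (U'): U=OYWB F=GWRO R=RBBY B=RYGB L=GOOW
Query 1: B[0] = R
Query 2: D[0] = G
Query 3: F[1] = W
Query 4: F[3] = O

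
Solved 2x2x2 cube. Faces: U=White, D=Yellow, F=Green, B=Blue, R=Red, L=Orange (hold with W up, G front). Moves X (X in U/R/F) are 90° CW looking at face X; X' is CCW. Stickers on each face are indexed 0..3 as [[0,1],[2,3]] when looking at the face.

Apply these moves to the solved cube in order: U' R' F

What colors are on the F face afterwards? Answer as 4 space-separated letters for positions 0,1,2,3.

Answer: G O W W

Derivation:
After move 1 (U'): U=WWWW F=OOGG R=GGRR B=RRBB L=BBOO
After move 2 (R'): R=GRGR U=WBWR F=OWGW D=YOYG B=YRYB
After move 3 (F): F=GOWW U=WBOB R=WRRR D=GGYG L=BYOO
Query: F face = GOWW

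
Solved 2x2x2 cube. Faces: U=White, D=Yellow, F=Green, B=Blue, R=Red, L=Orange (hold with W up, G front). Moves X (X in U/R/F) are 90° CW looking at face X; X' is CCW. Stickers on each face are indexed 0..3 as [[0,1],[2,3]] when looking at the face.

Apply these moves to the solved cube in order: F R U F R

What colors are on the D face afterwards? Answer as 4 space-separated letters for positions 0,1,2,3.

Answer: R W Y O

Derivation:
After move 1 (F): F=GGGG U=WWOO R=WRWR D=RRYY L=OYOY
After move 2 (R): R=WWRR U=WGOG F=GRGY D=RBYB B=OBWB
After move 3 (U): U=OWGG F=WWGY R=OBRR B=OYWB L=GROY
After move 4 (F): F=GWYW U=OWYR R=GBGR D=ROYB L=GROB
After move 5 (R): R=GGRB U=OWYW F=GOYB D=RWYO B=RYWB
Query: D face = RWYO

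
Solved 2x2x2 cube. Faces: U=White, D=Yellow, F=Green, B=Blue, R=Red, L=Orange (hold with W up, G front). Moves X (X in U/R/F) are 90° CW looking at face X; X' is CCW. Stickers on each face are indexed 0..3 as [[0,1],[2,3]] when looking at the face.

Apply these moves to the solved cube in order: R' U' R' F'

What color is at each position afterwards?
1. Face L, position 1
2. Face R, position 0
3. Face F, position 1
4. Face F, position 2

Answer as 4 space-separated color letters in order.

Answer: R O W O

Derivation:
After move 1 (R'): R=RRRR U=WBWB F=GWGW D=YGYG B=YBYB
After move 2 (U'): U=BBWW F=OOGW R=GWRR B=RRYB L=YBOO
After move 3 (R'): R=WRGR U=BYWR F=OBGW D=YOYW B=GRGB
After move 4 (F'): F=BWOG U=BYWG R=ORYR D=BOYW L=YROW
Query 1: L[1] = R
Query 2: R[0] = O
Query 3: F[1] = W
Query 4: F[2] = O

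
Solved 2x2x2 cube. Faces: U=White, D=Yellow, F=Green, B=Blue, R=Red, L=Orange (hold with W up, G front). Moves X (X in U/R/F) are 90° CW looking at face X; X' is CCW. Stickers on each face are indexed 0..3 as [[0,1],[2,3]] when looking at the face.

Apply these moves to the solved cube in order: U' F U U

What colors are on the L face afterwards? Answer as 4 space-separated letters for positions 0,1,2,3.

After move 1 (U'): U=WWWW F=OOGG R=GGRR B=RRBB L=BBOO
After move 2 (F): F=GOGO U=WWOB R=WGWR D=RGYY L=BYOY
After move 3 (U): U=OWBW F=WGGO R=RRWR B=BYBB L=GOOY
After move 4 (U): U=BOWW F=RRGO R=BYWR B=GOBB L=WGOY
Query: L face = WGOY

Answer: W G O Y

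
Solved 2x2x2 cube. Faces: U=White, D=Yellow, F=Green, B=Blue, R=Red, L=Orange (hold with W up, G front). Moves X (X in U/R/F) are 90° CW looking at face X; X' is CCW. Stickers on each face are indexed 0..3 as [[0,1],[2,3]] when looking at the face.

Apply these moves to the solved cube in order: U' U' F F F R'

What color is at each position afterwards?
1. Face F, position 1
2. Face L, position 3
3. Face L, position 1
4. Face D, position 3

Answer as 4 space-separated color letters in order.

After move 1 (U'): U=WWWW F=OOGG R=GGRR B=RRBB L=BBOO
After move 2 (U'): U=WWWW F=BBGG R=OORR B=GGBB L=RROO
After move 3 (F): F=GBGB U=WWOR R=WOWR D=ROYY L=RYOY
After move 4 (F): F=GGBB U=WWYY R=OORR D=WWYY L=RROO
After move 5 (F): F=BGBG U=WWOR R=YOYR D=ROYY L=RWOW
After move 6 (R'): R=ORYY U=WBOG F=BWBR D=RGYG B=YGOB
Query 1: F[1] = W
Query 2: L[3] = W
Query 3: L[1] = W
Query 4: D[3] = G

Answer: W W W G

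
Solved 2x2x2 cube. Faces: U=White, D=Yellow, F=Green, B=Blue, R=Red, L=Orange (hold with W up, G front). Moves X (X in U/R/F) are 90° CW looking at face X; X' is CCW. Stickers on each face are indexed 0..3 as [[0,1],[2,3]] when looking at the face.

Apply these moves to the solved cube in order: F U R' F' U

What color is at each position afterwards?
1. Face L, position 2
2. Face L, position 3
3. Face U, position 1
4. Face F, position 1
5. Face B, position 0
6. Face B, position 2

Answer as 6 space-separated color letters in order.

After move 1 (F): F=GGGG U=WWOO R=WRWR D=RRYY L=OYOY
After move 2 (U): U=OWOW F=WRGG R=BBWR B=OYBB L=GGOY
After move 3 (R'): R=BRBW U=OBOO F=WWGW D=RRYG B=YYRB
After move 4 (F'): F=WWWG U=OBBB R=RRRW D=GYYG L=GOOO
After move 5 (U): U=BOBB F=RRWG R=YYRW B=GORB L=WWOO
Query 1: L[2] = O
Query 2: L[3] = O
Query 3: U[1] = O
Query 4: F[1] = R
Query 5: B[0] = G
Query 6: B[2] = R

Answer: O O O R G R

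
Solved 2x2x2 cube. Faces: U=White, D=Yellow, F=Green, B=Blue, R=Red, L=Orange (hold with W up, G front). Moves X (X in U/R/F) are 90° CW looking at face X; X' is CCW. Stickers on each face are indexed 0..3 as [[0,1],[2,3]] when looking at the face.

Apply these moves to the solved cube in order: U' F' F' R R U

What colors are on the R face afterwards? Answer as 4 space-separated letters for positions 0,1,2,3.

Answer: O R G O

Derivation:
After move 1 (U'): U=WWWW F=OOGG R=GGRR B=RRBB L=BBOO
After move 2 (F'): F=OGOG U=WWGR R=YGYR D=BOYY L=BWOW
After move 3 (F'): F=GGOO U=WWYY R=OGBR D=WWYY L=BROG
After move 4 (R): R=BORG U=WGYO F=GWOY D=WBYR B=YRWB
After move 5 (R): R=RBGO U=WWYY F=GBOR D=WWYY B=ORGB
After move 6 (U): U=YWYW F=RBOR R=ORGO B=BRGB L=GBOG
Query: R face = ORGO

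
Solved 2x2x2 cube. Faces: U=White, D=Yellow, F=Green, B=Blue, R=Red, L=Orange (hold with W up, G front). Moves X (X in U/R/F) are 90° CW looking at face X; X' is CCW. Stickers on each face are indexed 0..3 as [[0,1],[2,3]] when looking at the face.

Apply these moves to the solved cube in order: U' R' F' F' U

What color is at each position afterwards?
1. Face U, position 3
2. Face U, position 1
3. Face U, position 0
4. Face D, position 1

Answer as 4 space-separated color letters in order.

Answer: B W O W

Derivation:
After move 1 (U'): U=WWWW F=OOGG R=GGRR B=RRBB L=BBOO
After move 2 (R'): R=GRGR U=WBWR F=OWGW D=YOYG B=YRYB
After move 3 (F'): F=WWOG U=WBGG R=ORYR D=BOYG L=BROW
After move 4 (F'): F=WGWO U=WBOY R=ORBR D=RWYG L=BGOG
After move 5 (U): U=OWYB F=ORWO R=YRBR B=BGYB L=WGOG
Query 1: U[3] = B
Query 2: U[1] = W
Query 3: U[0] = O
Query 4: D[1] = W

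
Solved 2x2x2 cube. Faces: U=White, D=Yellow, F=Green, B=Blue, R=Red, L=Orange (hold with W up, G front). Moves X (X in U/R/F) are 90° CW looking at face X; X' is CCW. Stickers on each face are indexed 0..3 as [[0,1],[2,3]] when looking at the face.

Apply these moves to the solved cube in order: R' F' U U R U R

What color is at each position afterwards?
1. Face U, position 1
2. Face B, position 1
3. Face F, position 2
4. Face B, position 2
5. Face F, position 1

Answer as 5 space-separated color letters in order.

Answer: O R G R Y

Derivation:
After move 1 (R'): R=RRRR U=WBWB F=GWGW D=YGYG B=YBYB
After move 2 (F'): F=WWGG U=WBRR R=GRYR D=OOYG L=OBOW
After move 3 (U): U=RWRB F=GRGG R=YBYR B=OBYB L=WWOW
After move 4 (U): U=RRBW F=YBGG R=OBYR B=WWYB L=GROW
After move 5 (R): R=YORB U=RBBG F=YOGG D=OYYW B=WWRB
After move 6 (U): U=BRGB F=YOGG R=WWRB B=GRRB L=YOOW
After move 7 (R): R=RWBW U=BOGG F=YYGW D=ORYG B=BRRB
Query 1: U[1] = O
Query 2: B[1] = R
Query 3: F[2] = G
Query 4: B[2] = R
Query 5: F[1] = Y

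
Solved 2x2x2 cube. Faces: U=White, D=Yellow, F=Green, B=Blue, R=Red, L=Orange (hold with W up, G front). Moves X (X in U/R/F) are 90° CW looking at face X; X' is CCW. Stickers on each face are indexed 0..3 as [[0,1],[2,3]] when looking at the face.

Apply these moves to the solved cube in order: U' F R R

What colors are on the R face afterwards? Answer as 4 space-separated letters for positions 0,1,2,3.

After move 1 (U'): U=WWWW F=OOGG R=GGRR B=RRBB L=BBOO
After move 2 (F): F=GOGO U=WWOB R=WGWR D=RGYY L=BYOY
After move 3 (R): R=WWRG U=WOOO F=GGGY D=RBYR B=BRWB
After move 4 (R): R=RWGW U=WGOY F=GBGR D=RWYB B=OROB
Query: R face = RWGW

Answer: R W G W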